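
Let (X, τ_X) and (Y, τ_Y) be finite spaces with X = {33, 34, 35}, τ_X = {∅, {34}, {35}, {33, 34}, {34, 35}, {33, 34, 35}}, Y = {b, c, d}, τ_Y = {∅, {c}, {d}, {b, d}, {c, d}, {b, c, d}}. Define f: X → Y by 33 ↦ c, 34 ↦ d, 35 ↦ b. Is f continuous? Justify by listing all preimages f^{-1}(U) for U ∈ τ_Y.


f is NOT continuous.

Compute f^{-1}(U) for each U ∈ τ_Y:
  U = ∅: f^{-1}(U) = ∅ ∈ τ_X ✓.
  U = {c}: f^{-1}(U) = {33} ∉ τ_X ✗.
  U = {d}: f^{-1}(U) = {34} ∈ τ_X ✓.
  U = {b, d}: f^{-1}(U) = {34, 35} ∈ τ_X ✓.
  U = {c, d}: f^{-1}(U) = {33, 34} ∈ τ_X ✓.
  U = {b, c, d}: f^{-1}(U) = {33, 34, 35} ∈ τ_X ✓.
Found U = {c} with f^{-1}(U) = {33} not in τ_X. Therefore f is NOT continuous.


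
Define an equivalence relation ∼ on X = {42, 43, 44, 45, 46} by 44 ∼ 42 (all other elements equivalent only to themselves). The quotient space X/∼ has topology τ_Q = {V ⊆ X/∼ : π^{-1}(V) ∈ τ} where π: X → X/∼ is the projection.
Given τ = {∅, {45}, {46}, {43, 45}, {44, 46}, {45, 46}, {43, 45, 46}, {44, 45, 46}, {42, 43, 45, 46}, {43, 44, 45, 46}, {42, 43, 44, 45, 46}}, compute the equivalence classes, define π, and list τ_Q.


X/∼ = {[42=44], [43], [45], [46]}; |τ_Q| = 7.

Equivalence classes: [42=44], [43], [45], [46].
Quotient map π: X → X/∼ sends 42 ↦ [42=44], 43 ↦ [43], 44 ↦ [42=44], 45 ↦ [45], 46 ↦ [46].
For each subset V ⊆ X/∼, compute π^{-1}(V) ⊆ X and check whether π^{-1}(V) ∈ τ. V is open in τ_Q iff π^{-1}(V) ∈ τ.
  V = {}: π^{-1}(V) = ∅ ∈ τ ✓.
  V = {[42=44]}: π^{-1}(V) = {42, 44} ∉ τ ✗.
  V = {[43]}: π^{-1}(V) = {43} ∉ τ ✗.
  V = {[42=44], [43]}: π^{-1}(V) = {42, 43, 44} ∉ τ ✗.
  V = {[45]}: π^{-1}(V) = {45} ∈ τ ✓.
  V = {[42=44], [45]}: π^{-1}(V) = {42, 44, 45} ∉ τ ✗.
  V = {[43], [45]}: π^{-1}(V) = {43, 45} ∈ τ ✓.
  V = {[42=44], [43], [45]}: π^{-1}(V) = {42, 43, 44, 45} ∉ τ ✗.
  V = {[46]}: π^{-1}(V) = {46} ∈ τ ✓.
  V = {[42=44], [46]}: π^{-1}(V) = {42, 44, 46} ∉ τ ✗.
  V = {[43], [46]}: π^{-1}(V) = {43, 46} ∉ τ ✗.
  V = {[42=44], [43], [46]}: π^{-1}(V) = {42, 43, 44, 46} ∉ τ ✗.
  V = {[45], [46]}: π^{-1}(V) = {45, 46} ∈ τ ✓.
  V = {[42=44], [45], [46]}: π^{-1}(V) = {42, 44, 45, 46} ∉ τ ✗.
  V = {[43], [45], [46]}: π^{-1}(V) = {43, 45, 46} ∈ τ ✓.
  V = {[42=44], [43], [45], [46]}: π^{-1}(V) = {42, 43, 44, 45, 46} ∈ τ ✓.
Open sets in the quotient: τ_Q = {{}, {[45]}, {[43], [45]}, {[46]}, {[45], [46]}, {[43], [45], [46]}, {[42=44], [43], [45], [46]}} (7 elements).


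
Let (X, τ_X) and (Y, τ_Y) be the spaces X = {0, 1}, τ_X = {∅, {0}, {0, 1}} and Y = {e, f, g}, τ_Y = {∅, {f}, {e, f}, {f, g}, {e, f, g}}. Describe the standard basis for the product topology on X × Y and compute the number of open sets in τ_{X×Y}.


Basis B = {∅ × ∅, {0} × {f}, {0} × {e, f}, {0} × {f, g}, {0, 1} × {f}, {0} × {e, f, g}, {0, 1} × {e, f}, {0, 1} × {f, g}, {0, 1} × {e, f, g}}; |τ_{X×Y}| = 14.

Enumerate products U × V with U ∈ τ_X, V ∈ τ_Y (deduplicated):
  ∅ × ∅ = {} (∅)
  {0} × {f} = {(0,f)}
  {0} × {e, f} = {(0,e), (0,f)}
  {0} × {f, g} = {(0,f), (0,g)}
  {0, 1} × {f} = {(0,f), (1,f)}
  {0} × {e, f, g} = {(0,e), (0,f), (0,g)}
  {0, 1} × {e, f} = {(0,e), (0,f), (1,e), (1,f)}
  {0, 1} × {f, g} = {(0,f), (0,g), (1,f), (1,g)}
  {0, 1} × {e, f, g} = {(0,e), (0,f), (0,g), (1,e), (1,f), (1,g)}
These 9 distinct sets form the basis B.
Close under arbitrary unions to get τ_{X×Y}; counting gives |τ_{X×Y}| = 14.


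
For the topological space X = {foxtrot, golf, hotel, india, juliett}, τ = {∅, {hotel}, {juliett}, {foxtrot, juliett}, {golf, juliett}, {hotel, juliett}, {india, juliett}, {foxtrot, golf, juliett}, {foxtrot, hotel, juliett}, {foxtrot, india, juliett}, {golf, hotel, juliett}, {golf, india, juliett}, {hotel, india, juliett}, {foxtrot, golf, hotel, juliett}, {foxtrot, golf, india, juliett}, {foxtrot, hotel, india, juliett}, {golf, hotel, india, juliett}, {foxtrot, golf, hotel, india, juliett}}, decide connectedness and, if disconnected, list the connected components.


(X, τ) is disconnected; components = [{hotel}, {foxtrot, golf, india, juliett}].

Find clopen sets (U ∈ τ with X ∖ U ∈ τ):
  U = ∅, X ∖ U = {foxtrot, golf, hotel, india, juliett} — both open, so U is clopen.
  U = {hotel}, X ∖ U = {foxtrot, golf, india, juliett} — both open, so U is clopen.
  U = {foxtrot, golf, india, juliett}, X ∖ U = {hotel} — both open, so U is clopen.
  U = {foxtrot, golf, hotel, india, juliett}, X ∖ U = ∅ — both open, so U is clopen.
Nontrivial clopen(s) exist: e.g. {hotel}. So (X, τ) is disconnected.
Compute connected components by grouping points that agree on all clopens:
  component: {hotel}
  component: {foxtrot, golf, india, juliett}


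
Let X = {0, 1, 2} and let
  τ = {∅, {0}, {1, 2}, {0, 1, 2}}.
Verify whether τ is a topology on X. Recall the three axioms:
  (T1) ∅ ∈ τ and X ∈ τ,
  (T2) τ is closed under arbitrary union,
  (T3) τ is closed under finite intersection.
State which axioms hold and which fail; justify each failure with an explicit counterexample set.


τ IS a topology on X.

Axiom (T1): ∅ ∈ τ? Yes; X ∈ τ? Yes.
Axiom (T2/T3): check pairwise unions and intersections of members of τ.
All pairwise intersections and unions checked — each lies in τ. Therefore τ satisfies (T1), (T2), (T3): it IS a topology on X.


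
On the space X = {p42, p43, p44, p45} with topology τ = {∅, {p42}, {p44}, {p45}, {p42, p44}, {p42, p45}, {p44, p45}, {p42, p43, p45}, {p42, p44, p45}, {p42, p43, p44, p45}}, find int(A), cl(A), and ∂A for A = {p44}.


int(A) = {p44}, cl(A) = {p44}, ∂A = ∅.

Closed sets in (X, τ) are complements of opens:
  closed(X, τ) = {∅, {p43}, {p44}, {p42, p43}, {p43, p44}, {p43, p45}, {p42, p43, p44}, {p42, p43, p45}, {p43, p44, p45}, {p42, p43, p44, p45}}.
int(A) = ⋃ {U ∈ τ : U ⊆ A}. Opens contained in A: ∅, {p44}.
Taking the union of these: int(A) = {p44}.
cl(A) = ⋂ {C closed : A ⊆ C}. Closed sets containing A: {p44}, {p43, p44}, {p42, p43, p44}, {p43, p44, p45}, {p42, p43, p44, p45}.
Intersecting these: cl(A) = {p44}.
∂A = cl(A) ∖ int(A) = {p44} ∖ {p44} = ∅.


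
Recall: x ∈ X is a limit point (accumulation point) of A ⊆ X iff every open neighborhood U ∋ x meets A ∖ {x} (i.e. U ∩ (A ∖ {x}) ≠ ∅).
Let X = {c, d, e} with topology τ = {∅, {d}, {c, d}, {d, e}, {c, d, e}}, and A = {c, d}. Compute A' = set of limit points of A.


A' = {c, e}

For each x ∈ X, list the open sets U ∈ τ with x ∈ U, then check whether U ∩ (A ∖ {x}) ≠ ∅ for every such U.
  x = c: opens ∋ x are {c, d}, {c, d, e}; each meets A ∖ {c}, so x IS a limit point.
  x = d: open {d} ∋ x has {d} ∩ (A ∖ {d}) = ∅, so x is NOT a limit point.
  x = e: opens ∋ x are {d, e}, {c, d, e}; each meets A ∖ {e}, so x IS a limit point.
Collecting: A' = {c, e}.


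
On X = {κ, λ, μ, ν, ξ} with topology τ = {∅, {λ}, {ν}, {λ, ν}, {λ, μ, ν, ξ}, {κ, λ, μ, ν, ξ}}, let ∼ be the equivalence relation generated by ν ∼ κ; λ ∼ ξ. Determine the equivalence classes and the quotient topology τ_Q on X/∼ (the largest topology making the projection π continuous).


X/∼ = {[κ=ν], [λ=ξ], [μ]}; |τ_Q| = 2.

Equivalence classes: [κ=ν], [λ=ξ], [μ].
Quotient map π: X → X/∼ sends κ ↦ [κ=ν], λ ↦ [λ=ξ], μ ↦ [μ], ν ↦ [κ=ν], ξ ↦ [λ=ξ].
For each subset V ⊆ X/∼, compute π^{-1}(V) ⊆ X and check whether π^{-1}(V) ∈ τ. V is open in τ_Q iff π^{-1}(V) ∈ τ.
  V = {}: π^{-1}(V) = ∅ ∈ τ ✓.
  V = {[κ=ν]}: π^{-1}(V) = {κ, ν} ∉ τ ✗.
  V = {[λ=ξ]}: π^{-1}(V) = {λ, ξ} ∉ τ ✗.
  V = {[κ=ν], [λ=ξ]}: π^{-1}(V) = {κ, λ, ν, ξ} ∉ τ ✗.
  V = {[μ]}: π^{-1}(V) = {μ} ∉ τ ✗.
  V = {[κ=ν], [μ]}: π^{-1}(V) = {κ, μ, ν} ∉ τ ✗.
  V = {[λ=ξ], [μ]}: π^{-1}(V) = {λ, μ, ξ} ∉ τ ✗.
  V = {[κ=ν], [λ=ξ], [μ]}: π^{-1}(V) = {κ, λ, μ, ν, ξ} ∈ τ ✓.
Open sets in the quotient: τ_Q = {{}, {[κ=ν], [λ=ξ], [μ]}} (2 elements).


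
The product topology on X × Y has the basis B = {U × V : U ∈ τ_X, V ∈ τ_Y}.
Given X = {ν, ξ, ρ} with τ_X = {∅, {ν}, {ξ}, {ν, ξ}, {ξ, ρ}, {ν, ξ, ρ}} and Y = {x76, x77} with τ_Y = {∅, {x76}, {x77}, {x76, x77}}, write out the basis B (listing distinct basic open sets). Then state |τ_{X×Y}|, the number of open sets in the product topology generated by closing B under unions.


Basis B = {∅ × ∅, {ν} × {x76}, {ν} × {x77}, {ξ} × {x76}, {ξ} × {x77}, {ν} × {x76, x77}, {ν, ξ} × {x76}, {ν, ξ} × {x77}, {ξ} × {x76, x77}, {ξ, ρ} × {x76}, {ξ, ρ} × {x77}, {ν, ξ, ρ} × {x76}, {ν, ξ, ρ} × {x77}, {ν, ξ} × {x76, x77}, {ξ, ρ} × {x76, x77}, {ν, ξ, ρ} × {x76, x77}}; |τ_{X×Y}| = 36.

Enumerate products U × V with U ∈ τ_X, V ∈ τ_Y (deduplicated):
  ∅ × ∅ = {} (∅)
  {ν} × {x76} = {(ν,x76)}
  {ν} × {x77} = {(ν,x77)}
  {ξ} × {x76} = {(ξ,x76)}
  {ξ} × {x77} = {(ξ,x77)}
  {ν} × {x76, x77} = {(ν,x76), (ν,x77)}
  {ν, ξ} × {x76} = {(ν,x76), (ξ,x76)}
  {ν, ξ} × {x77} = {(ν,x77), (ξ,x77)}
  {ξ} × {x76, x77} = {(ξ,x76), (ξ,x77)}
  {ξ, ρ} × {x76} = {(ξ,x76), (ρ,x76)}
  {ξ, ρ} × {x77} = {(ξ,x77), (ρ,x77)}
  {ν, ξ, ρ} × {x76} = {(ν,x76), (ξ,x76), (ρ,x76)}
  {ν, ξ, ρ} × {x77} = {(ν,x77), (ξ,x77), (ρ,x77)}
  {ν, ξ} × {x76, x77} = {(ν,x76), (ν,x77), (ξ,x76), (ξ,x77)}
  {ξ, ρ} × {x76, x77} = {(ξ,x76), (ξ,x77), (ρ,x76), (ρ,x77)}
  {ν, ξ, ρ} × {x76, x77} = {(ν,x76), (ν,x77), (ξ,x76), (ξ,x77), (ρ,x76), (ρ,x77)}
These 16 distinct sets form the basis B.
Close under arbitrary unions to get τ_{X×Y}; counting gives |τ_{X×Y}| = 36.


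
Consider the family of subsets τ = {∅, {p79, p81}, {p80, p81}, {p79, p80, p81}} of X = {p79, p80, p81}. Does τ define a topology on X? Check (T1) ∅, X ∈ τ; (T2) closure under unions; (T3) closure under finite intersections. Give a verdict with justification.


τ is NOT a topology on X.

Axiom (T1): ∅ ∈ τ? Yes; X ∈ τ? Yes.
Axiom (T2/T3): check pairwise unions and intersections of members of τ.
Counterexample for (T3): {p79, p81} ∩ {p80, p81} = {p81} ∉ τ. Therefore τ is NOT a topology.


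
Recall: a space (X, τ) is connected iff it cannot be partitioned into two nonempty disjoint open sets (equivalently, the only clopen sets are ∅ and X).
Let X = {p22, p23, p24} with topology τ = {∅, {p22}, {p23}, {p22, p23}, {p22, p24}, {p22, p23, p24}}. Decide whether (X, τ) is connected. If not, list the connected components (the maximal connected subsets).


(X, τ) is disconnected; components = [{p23}, {p22, p24}].

Find clopen sets (U ∈ τ with X ∖ U ∈ τ):
  U = ∅, X ∖ U = {p22, p23, p24} — both open, so U is clopen.
  U = {p23}, X ∖ U = {p22, p24} — both open, so U is clopen.
  U = {p22, p24}, X ∖ U = {p23} — both open, so U is clopen.
  U = {p22, p23, p24}, X ∖ U = ∅ — both open, so U is clopen.
Nontrivial clopen(s) exist: e.g. {p22, p24}. So (X, τ) is disconnected.
Compute connected components by grouping points that agree on all clopens:
  component: {p23}
  component: {p22, p24}


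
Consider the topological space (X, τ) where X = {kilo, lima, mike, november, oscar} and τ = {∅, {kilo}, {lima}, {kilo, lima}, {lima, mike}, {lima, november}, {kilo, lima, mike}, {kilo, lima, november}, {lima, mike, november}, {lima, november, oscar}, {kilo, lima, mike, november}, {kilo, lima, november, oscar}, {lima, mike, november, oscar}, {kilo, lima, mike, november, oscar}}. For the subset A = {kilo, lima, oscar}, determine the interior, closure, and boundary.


int(A) = {kilo, lima}, cl(A) = {kilo, lima, mike, november, oscar}, ∂A = {mike, november, oscar}.

Closed sets in (X, τ) are complements of opens:
  closed(X, τ) = {∅, {kilo}, {mike}, {oscar}, {kilo, mike}, {kilo, oscar}, {mike, oscar}, {november, oscar}, {kilo, mike, oscar}, {kilo, november, oscar}, {mike, november, oscar}, {kilo, mike, november, oscar}, {lima, mike, november, oscar}, {kilo, lima, mike, november, oscar}}.
int(A) = ⋃ {U ∈ τ : U ⊆ A}. Opens contained in A: ∅, {kilo}, {lima}, {kilo, lima}.
Taking the union of these: int(A) = {kilo, lima}.
cl(A) = ⋂ {C closed : A ⊆ C}. Closed sets containing A: {kilo, lima, mike, november, oscar}.
Intersecting these: cl(A) = {kilo, lima, mike, november, oscar}.
∂A = cl(A) ∖ int(A) = {kilo, lima, mike, november, oscar} ∖ {kilo, lima} = {mike, november, oscar}.


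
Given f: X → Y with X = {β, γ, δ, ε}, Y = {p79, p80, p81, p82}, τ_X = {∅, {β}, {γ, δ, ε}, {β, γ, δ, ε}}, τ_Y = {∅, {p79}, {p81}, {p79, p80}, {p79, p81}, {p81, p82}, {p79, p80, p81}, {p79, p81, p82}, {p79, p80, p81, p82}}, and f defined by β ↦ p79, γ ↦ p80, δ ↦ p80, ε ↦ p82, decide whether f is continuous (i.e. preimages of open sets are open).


f is NOT continuous.

Compute f^{-1}(U) for each U ∈ τ_Y:
  U = ∅: f^{-1}(U) = ∅ ∈ τ_X ✓.
  U = {p79}: f^{-1}(U) = {β} ∈ τ_X ✓.
  U = {p81}: f^{-1}(U) = ∅ ∈ τ_X ✓.
  U = {p79, p80}: f^{-1}(U) = {β, γ, δ} ∉ τ_X ✗.
  U = {p79, p81}: f^{-1}(U) = {β} ∈ τ_X ✓.
  U = {p81, p82}: f^{-1}(U) = {ε} ∉ τ_X ✗.
  U = {p79, p80, p81}: f^{-1}(U) = {β, γ, δ} ∉ τ_X ✗.
  U = {p79, p81, p82}: f^{-1}(U) = {β, ε} ∉ τ_X ✗.
  U = {p79, p80, p81, p82}: f^{-1}(U) = {β, γ, δ, ε} ∈ τ_X ✓.
Found U = {p79, p80} with f^{-1}(U) = {β, γ, δ} not in τ_X. Therefore f is NOT continuous.


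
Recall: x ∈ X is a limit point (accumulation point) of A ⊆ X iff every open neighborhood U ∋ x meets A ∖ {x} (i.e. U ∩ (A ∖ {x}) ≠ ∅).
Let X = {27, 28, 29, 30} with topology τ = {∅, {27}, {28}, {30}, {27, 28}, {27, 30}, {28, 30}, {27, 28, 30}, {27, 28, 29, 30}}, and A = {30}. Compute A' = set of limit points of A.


A' = {29}

For each x ∈ X, list the open sets U ∈ τ with x ∈ U, then check whether U ∩ (A ∖ {x}) ≠ ∅ for every such U.
  x = 27: open {27} ∋ x has {27} ∩ (A ∖ {27}) = ∅, so x is NOT a limit point.
  x = 28: open {28} ∋ x has {28} ∩ (A ∖ {28}) = ∅, so x is NOT a limit point.
  x = 29: opens ∋ x are {27, 28, 29, 30}; each meets A ∖ {29}, so x IS a limit point.
  x = 30: open {30} ∋ x has {30} ∩ (A ∖ {30}) = ∅, so x is NOT a limit point.
Collecting: A' = {29}.


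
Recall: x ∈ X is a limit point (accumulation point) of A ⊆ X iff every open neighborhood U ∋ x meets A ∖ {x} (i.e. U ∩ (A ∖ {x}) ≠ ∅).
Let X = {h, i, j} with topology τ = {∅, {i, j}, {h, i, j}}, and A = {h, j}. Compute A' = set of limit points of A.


A' = {h, i}

For each x ∈ X, list the open sets U ∈ τ with x ∈ U, then check whether U ∩ (A ∖ {x}) ≠ ∅ for every such U.
  x = h: opens ∋ x are {h, i, j}; each meets A ∖ {h}, so x IS a limit point.
  x = i: opens ∋ x are {i, j}, {h, i, j}; each meets A ∖ {i}, so x IS a limit point.
  x = j: open {i, j} ∋ x has {i, j} ∩ (A ∖ {j}) = ∅, so x is NOT a limit point.
Collecting: A' = {h, i}.


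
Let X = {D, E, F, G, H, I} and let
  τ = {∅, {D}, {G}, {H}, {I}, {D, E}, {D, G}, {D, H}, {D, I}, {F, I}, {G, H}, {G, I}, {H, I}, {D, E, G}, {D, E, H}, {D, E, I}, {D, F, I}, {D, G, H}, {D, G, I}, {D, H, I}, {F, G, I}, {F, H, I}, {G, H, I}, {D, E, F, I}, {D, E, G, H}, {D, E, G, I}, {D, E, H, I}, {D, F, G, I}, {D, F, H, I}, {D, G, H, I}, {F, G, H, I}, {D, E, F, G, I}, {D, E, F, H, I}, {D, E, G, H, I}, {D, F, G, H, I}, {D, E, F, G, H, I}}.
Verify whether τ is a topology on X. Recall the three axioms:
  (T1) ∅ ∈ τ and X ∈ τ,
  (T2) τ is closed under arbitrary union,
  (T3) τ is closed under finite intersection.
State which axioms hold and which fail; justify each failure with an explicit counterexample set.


τ IS a topology on X.

Axiom (T1): ∅ ∈ τ? Yes; X ∈ τ? Yes.
Axiom (T2/T3): check pairwise unions and intersections of members of τ.
All pairwise intersections and unions checked — each lies in τ. Therefore τ satisfies (T1), (T2), (T3): it IS a topology on X.


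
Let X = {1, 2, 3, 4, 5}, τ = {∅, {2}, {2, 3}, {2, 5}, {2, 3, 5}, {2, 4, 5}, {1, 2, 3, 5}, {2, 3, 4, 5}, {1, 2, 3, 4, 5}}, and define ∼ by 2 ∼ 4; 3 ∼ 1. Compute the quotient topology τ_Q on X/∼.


X/∼ = {[1=3], [2=4], [5]}; |τ_Q| = 3.

Equivalence classes: [1=3], [2=4], [5].
Quotient map π: X → X/∼ sends 1 ↦ [1=3], 2 ↦ [2=4], 3 ↦ [1=3], 4 ↦ [2=4], 5 ↦ [5].
For each subset V ⊆ X/∼, compute π^{-1}(V) ⊆ X and check whether π^{-1}(V) ∈ τ. V is open in τ_Q iff π^{-1}(V) ∈ τ.
  V = {}: π^{-1}(V) = ∅ ∈ τ ✓.
  V = {[1=3]}: π^{-1}(V) = {1, 3} ∉ τ ✗.
  V = {[2=4]}: π^{-1}(V) = {2, 4} ∉ τ ✗.
  V = {[1=3], [2=4]}: π^{-1}(V) = {1, 2, 3, 4} ∉ τ ✗.
  V = {[5]}: π^{-1}(V) = {5} ∉ τ ✗.
  V = {[1=3], [5]}: π^{-1}(V) = {1, 3, 5} ∉ τ ✗.
  V = {[2=4], [5]}: π^{-1}(V) = {2, 4, 5} ∈ τ ✓.
  V = {[1=3], [2=4], [5]}: π^{-1}(V) = {1, 2, 3, 4, 5} ∈ τ ✓.
Open sets in the quotient: τ_Q = {{}, {[2=4], [5]}, {[1=3], [2=4], [5]}} (3 elements).


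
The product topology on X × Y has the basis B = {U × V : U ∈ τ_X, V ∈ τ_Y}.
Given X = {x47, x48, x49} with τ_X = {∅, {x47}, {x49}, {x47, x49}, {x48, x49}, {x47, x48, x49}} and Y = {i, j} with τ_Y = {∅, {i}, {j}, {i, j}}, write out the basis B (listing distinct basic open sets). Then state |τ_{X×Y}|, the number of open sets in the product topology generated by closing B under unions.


Basis B = {∅ × ∅, {x47} × {i}, {x47} × {j}, {x49} × {i}, {x49} × {j}, {x47} × {i, j}, {x47, x49} × {i}, {x47, x49} × {j}, {x48, x49} × {i}, {x48, x49} × {j}, {x49} × {i, j}, {x47, x48, x49} × {i}, {x47, x48, x49} × {j}, {x47, x49} × {i, j}, {x48, x49} × {i, j}, {x47, x48, x49} × {i, j}}; |τ_{X×Y}| = 36.

Enumerate products U × V with U ∈ τ_X, V ∈ τ_Y (deduplicated):
  ∅ × ∅ = {} (∅)
  {x47} × {i} = {(x47,i)}
  {x47} × {j} = {(x47,j)}
  {x49} × {i} = {(x49,i)}
  {x49} × {j} = {(x49,j)}
  {x47} × {i, j} = {(x47,i), (x47,j)}
  {x47, x49} × {i} = {(x47,i), (x49,i)}
  {x47, x49} × {j} = {(x47,j), (x49,j)}
  {x48, x49} × {i} = {(x48,i), (x49,i)}
  {x48, x49} × {j} = {(x48,j), (x49,j)}
  {x49} × {i, j} = {(x49,i), (x49,j)}
  {x47, x48, x49} × {i} = {(x47,i), (x48,i), (x49,i)}
  {x47, x48, x49} × {j} = {(x47,j), (x48,j), (x49,j)}
  {x47, x49} × {i, j} = {(x47,i), (x47,j), (x49,i), (x49,j)}
  {x48, x49} × {i, j} = {(x48,i), (x48,j), (x49,i), (x49,j)}
  {x47, x48, x49} × {i, j} = {(x47,i), (x47,j), (x48,i), (x48,j), (x49,i), (x49,j)}
These 16 distinct sets form the basis B.
Close under arbitrary unions to get τ_{X×Y}; counting gives |τ_{X×Y}| = 36.


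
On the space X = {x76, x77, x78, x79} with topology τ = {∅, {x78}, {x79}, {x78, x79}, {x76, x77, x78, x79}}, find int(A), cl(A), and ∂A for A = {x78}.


int(A) = {x78}, cl(A) = {x76, x77, x78}, ∂A = {x76, x77}.

Closed sets in (X, τ) are complements of opens:
  closed(X, τ) = {∅, {x76, x77}, {x76, x77, x78}, {x76, x77, x79}, {x76, x77, x78, x79}}.
int(A) = ⋃ {U ∈ τ : U ⊆ A}. Opens contained in A: ∅, {x78}.
Taking the union of these: int(A) = {x78}.
cl(A) = ⋂ {C closed : A ⊆ C}. Closed sets containing A: {x76, x77, x78}, {x76, x77, x78, x79}.
Intersecting these: cl(A) = {x76, x77, x78}.
∂A = cl(A) ∖ int(A) = {x76, x77, x78} ∖ {x78} = {x76, x77}.


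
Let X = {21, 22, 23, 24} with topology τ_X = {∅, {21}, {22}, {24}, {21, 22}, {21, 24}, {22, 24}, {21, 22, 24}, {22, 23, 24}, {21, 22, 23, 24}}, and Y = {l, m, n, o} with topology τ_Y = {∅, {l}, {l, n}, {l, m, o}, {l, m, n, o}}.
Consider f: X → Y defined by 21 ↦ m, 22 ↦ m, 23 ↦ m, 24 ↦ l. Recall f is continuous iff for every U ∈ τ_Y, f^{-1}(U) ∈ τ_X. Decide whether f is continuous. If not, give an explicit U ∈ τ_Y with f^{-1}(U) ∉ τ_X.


f IS continuous.

Compute f^{-1}(U) for each U ∈ τ_Y:
  U = ∅: f^{-1}(U) = ∅ ∈ τ_X ✓.
  U = {l}: f^{-1}(U) = {24} ∈ τ_X ✓.
  U = {l, n}: f^{-1}(U) = {24} ∈ τ_X ✓.
  U = {l, m, o}: f^{-1}(U) = {21, 22, 23, 24} ∈ τ_X ✓.
  U = {l, m, n, o}: f^{-1}(U) = {21, 22, 23, 24} ∈ τ_X ✓.
Every preimage lies in τ_X, so f IS continuous.


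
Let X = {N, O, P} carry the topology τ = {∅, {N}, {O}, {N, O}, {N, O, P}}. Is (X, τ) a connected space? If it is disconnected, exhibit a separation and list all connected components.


(X, τ) is connected.

Find clopen sets (U ∈ τ with X ∖ U ∈ τ):
  U = ∅, X ∖ U = {N, O, P} — both open, so U is clopen.
  U = {N, O, P}, X ∖ U = ∅ — both open, so U is clopen.
Only trivial clopens (∅ and X) exist, so (X, τ) is connected.
Compute connected components by grouping points that agree on all clopens:
  component: {N, O, P}


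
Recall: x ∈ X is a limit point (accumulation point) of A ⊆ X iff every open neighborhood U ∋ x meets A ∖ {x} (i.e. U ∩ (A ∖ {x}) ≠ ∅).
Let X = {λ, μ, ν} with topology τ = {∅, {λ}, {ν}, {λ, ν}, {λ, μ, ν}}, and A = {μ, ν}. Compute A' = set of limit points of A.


A' = {μ}

For each x ∈ X, list the open sets U ∈ τ with x ∈ U, then check whether U ∩ (A ∖ {x}) ≠ ∅ for every such U.
  x = λ: open {λ} ∋ x has {λ} ∩ (A ∖ {λ}) = ∅, so x is NOT a limit point.
  x = μ: opens ∋ x are {λ, μ, ν}; each meets A ∖ {μ}, so x IS a limit point.
  x = ν: open {ν} ∋ x has {ν} ∩ (A ∖ {ν}) = ∅, so x is NOT a limit point.
Collecting: A' = {μ}.


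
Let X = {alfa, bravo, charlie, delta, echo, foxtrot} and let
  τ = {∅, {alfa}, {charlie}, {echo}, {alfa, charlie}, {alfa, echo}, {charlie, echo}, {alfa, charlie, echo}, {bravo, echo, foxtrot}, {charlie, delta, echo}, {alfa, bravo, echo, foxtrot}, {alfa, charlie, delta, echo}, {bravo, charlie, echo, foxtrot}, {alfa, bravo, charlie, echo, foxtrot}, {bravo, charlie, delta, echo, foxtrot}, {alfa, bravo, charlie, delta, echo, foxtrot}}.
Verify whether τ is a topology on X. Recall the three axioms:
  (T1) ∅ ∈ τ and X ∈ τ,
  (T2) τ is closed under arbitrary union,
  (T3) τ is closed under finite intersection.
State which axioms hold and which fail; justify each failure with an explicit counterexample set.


τ IS a topology on X.

Axiom (T1): ∅ ∈ τ? Yes; X ∈ τ? Yes.
Axiom (T2/T3): check pairwise unions and intersections of members of τ.
All pairwise intersections and unions checked — each lies in τ. Therefore τ satisfies (T1), (T2), (T3): it IS a topology on X.


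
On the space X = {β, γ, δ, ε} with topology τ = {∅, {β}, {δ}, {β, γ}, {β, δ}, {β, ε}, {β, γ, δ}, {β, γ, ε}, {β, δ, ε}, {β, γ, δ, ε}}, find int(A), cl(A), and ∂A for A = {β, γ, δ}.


int(A) = {β, γ, δ}, cl(A) = {β, γ, δ, ε}, ∂A = {ε}.

Closed sets in (X, τ) are complements of opens:
  closed(X, τ) = {∅, {γ}, {δ}, {ε}, {γ, δ}, {γ, ε}, {δ, ε}, {β, γ, ε}, {γ, δ, ε}, {β, γ, δ, ε}}.
int(A) = ⋃ {U ∈ τ : U ⊆ A}. Opens contained in A: ∅, {β}, {δ}, {β, γ}, {β, δ}, {β, γ, δ}.
Taking the union of these: int(A) = {β, γ, δ}.
cl(A) = ⋂ {C closed : A ⊆ C}. Closed sets containing A: {β, γ, δ, ε}.
Intersecting these: cl(A) = {β, γ, δ, ε}.
∂A = cl(A) ∖ int(A) = {β, γ, δ, ε} ∖ {β, γ, δ} = {ε}.


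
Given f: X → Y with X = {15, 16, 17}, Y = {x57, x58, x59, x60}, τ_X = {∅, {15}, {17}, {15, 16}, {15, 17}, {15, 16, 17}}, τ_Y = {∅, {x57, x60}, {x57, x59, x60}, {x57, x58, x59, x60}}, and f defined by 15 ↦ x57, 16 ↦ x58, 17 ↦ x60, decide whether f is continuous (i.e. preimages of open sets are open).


f IS continuous.

Compute f^{-1}(U) for each U ∈ τ_Y:
  U = ∅: f^{-1}(U) = ∅ ∈ τ_X ✓.
  U = {x57, x60}: f^{-1}(U) = {15, 17} ∈ τ_X ✓.
  U = {x57, x59, x60}: f^{-1}(U) = {15, 17} ∈ τ_X ✓.
  U = {x57, x58, x59, x60}: f^{-1}(U) = {15, 16, 17} ∈ τ_X ✓.
Every preimage lies in τ_X, so f IS continuous.


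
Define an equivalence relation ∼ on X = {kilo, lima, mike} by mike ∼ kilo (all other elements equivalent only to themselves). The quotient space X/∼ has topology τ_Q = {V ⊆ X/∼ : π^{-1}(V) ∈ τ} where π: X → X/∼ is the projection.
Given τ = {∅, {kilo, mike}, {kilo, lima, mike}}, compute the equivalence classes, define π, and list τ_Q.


X/∼ = {[kilo=mike], [lima]}; |τ_Q| = 3.

Equivalence classes: [kilo=mike], [lima].
Quotient map π: X → X/∼ sends kilo ↦ [kilo=mike], lima ↦ [lima], mike ↦ [kilo=mike].
For each subset V ⊆ X/∼, compute π^{-1}(V) ⊆ X and check whether π^{-1}(V) ∈ τ. V is open in τ_Q iff π^{-1}(V) ∈ τ.
  V = {}: π^{-1}(V) = ∅ ∈ τ ✓.
  V = {[kilo=mike]}: π^{-1}(V) = {kilo, mike} ∈ τ ✓.
  V = {[lima]}: π^{-1}(V) = {lima} ∉ τ ✗.
  V = {[kilo=mike], [lima]}: π^{-1}(V) = {kilo, lima, mike} ∈ τ ✓.
Open sets in the quotient: τ_Q = {{}, {[kilo=mike]}, {[kilo=mike], [lima]}} (3 elements).


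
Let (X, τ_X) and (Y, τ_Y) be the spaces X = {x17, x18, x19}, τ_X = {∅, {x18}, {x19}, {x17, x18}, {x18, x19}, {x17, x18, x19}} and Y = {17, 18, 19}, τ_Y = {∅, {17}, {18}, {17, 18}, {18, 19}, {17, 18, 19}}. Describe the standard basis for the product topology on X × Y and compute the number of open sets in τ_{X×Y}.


Basis B = {∅ × ∅, {x18} × {17}, {x18} × {18}, {x19} × {17}, {x19} × {18}, {x17, x18} × {17}, {x17, x18} × {18}, {x18} × {17, 18}, {x18, x19} × {17}, {x18} × {18, 19}, {x18, x19} × {18}, {x19} × {17, 18}, {x19} × {18, 19}, {x17, x18, x19} × {17}, {x17, x18, x19} × {18}, {x18} × {17, 18, 19}, {x19} × {17, 18, 19}, {x17, x18} × {17, 18}, {x17, x18} × {18, 19}, {x18, x19} × {17, 18}, {x18, x19} × {18, 19}, {x17, x18} × {17, 18, 19}, {x17, x18, x19} × {17, 18}, {x17, x18, x19} × {18, 19}, {x18, x19} × {17, 18, 19}, {x17, x18, x19} × {17, 18, 19}}; |τ_{X×Y}| = 108.

Enumerate products U × V with U ∈ τ_X, V ∈ τ_Y (deduplicated):
  ∅ × ∅ = {} (∅)
  {x18} × {17} = {(x18,17)}
  {x18} × {18} = {(x18,18)}
  {x19} × {17} = {(x19,17)}
  {x19} × {18} = {(x19,18)}
  {x17, x18} × {17} = {(x17,17), (x18,17)}
  {x17, x18} × {18} = {(x17,18), (x18,18)}
  {x18} × {17, 18} = {(x18,17), (x18,18)}
  {x18, x19} × {17} = {(x18,17), (x19,17)}
  {x18} × {18, 19} = {(x18,18), (x18,19)}
  {x18, x19} × {18} = {(x18,18), (x19,18)}
  {x19} × {17, 18} = {(x19,17), (x19,18)}
  {x19} × {18, 19} = {(x19,18), (x19,19)}
  {x17, x18, x19} × {17} = {(x17,17), (x18,17), (x19,17)}
  {x17, x18, x19} × {18} = {(x17,18), (x18,18), (x19,18)}
  {x18} × {17, 18, 19} = {(x18,17), (x18,18), (x18,19)}
  {x19} × {17, 18, 19} = {(x19,17), (x19,18), (x19,19)}
  {x17, x18} × {17, 18} = {(x17,17), (x17,18), (x18,17), (x18,18)}
  {x17, x18} × {18, 19} = {(x17,18), (x17,19), (x18,18), (x18,19)}
  {x18, x19} × {17, 18} = {(x18,17), (x18,18), (x19,17), (x19,18)}
  {x18, x19} × {18, 19} = {(x18,18), (x18,19), (x19,18), (x19,19)}
  {x17, x18} × {17, 18, 19} = {(x17,17), (x17,18), (x17,19), (x18,17), (x18,18), (x18,19)}
  {x17, x18, x19} × {17, 18} = {(x17,17), (x17,18), (x18,17), (x18,18), (x19,17), (x19,18)}
  {x17, x18, x19} × {18, 19} = {(x17,18), (x17,19), (x18,18), (x18,19), (x19,18), (x19,19)}
  {x18, x19} × {17, 18, 19} = {(x18,17), (x18,18), (x18,19), (x19,17), (x19,18), (x19,19)}
  {x17, x18, x19} × {17, 18, 19} = {(x17,17), (x17,18), (x17,19), (x18,17), (x18,18), (x18,19), (x19,17), (x19,18), (x19,19)}
These 26 distinct sets form the basis B.
Close under arbitrary unions to get τ_{X×Y}; counting gives |τ_{X×Y}| = 108.


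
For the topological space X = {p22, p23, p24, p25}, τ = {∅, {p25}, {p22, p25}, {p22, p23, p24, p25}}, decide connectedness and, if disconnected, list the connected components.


(X, τ) is connected.

Find clopen sets (U ∈ τ with X ∖ U ∈ τ):
  U = ∅, X ∖ U = {p22, p23, p24, p25} — both open, so U is clopen.
  U = {p22, p23, p24, p25}, X ∖ U = ∅ — both open, so U is clopen.
Only trivial clopens (∅ and X) exist, so (X, τ) is connected.
Compute connected components by grouping points that agree on all clopens:
  component: {p22, p23, p24, p25}


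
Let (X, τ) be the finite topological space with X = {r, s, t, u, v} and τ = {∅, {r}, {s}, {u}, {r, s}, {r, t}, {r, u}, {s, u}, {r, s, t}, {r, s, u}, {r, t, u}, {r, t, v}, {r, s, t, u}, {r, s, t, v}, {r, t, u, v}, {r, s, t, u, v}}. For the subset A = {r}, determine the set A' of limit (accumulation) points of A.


A' = {t, v}

For each x ∈ X, list the open sets U ∈ τ with x ∈ U, then check whether U ∩ (A ∖ {x}) ≠ ∅ for every such U.
  x = r: open {r} ∋ x has {r} ∩ (A ∖ {r}) = ∅, so x is NOT a limit point.
  x = s: open {s} ∋ x has {s} ∩ (A ∖ {s}) = ∅, so x is NOT a limit point.
  x = t: opens ∋ x are {r, t}, {r, s, t}, {r, t, u}, {r, t, v}, {r, s, t, u}, {r, s, t, v}, {r, t, u, v}, {r, s, t, u, v}; each meets A ∖ {t}, so x IS a limit point.
  x = u: open {u} ∋ x has {u} ∩ (A ∖ {u}) = ∅, so x is NOT a limit point.
  x = v: opens ∋ x are {r, t, v}, {r, s, t, v}, {r, t, u, v}, {r, s, t, u, v}; each meets A ∖ {v}, so x IS a limit point.
Collecting: A' = {t, v}.


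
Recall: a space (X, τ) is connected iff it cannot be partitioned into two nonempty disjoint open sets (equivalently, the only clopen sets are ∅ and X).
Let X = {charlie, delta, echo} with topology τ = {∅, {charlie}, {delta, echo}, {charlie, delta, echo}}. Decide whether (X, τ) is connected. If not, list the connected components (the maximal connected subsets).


(X, τ) is disconnected; components = [{charlie}, {delta, echo}].

Find clopen sets (U ∈ τ with X ∖ U ∈ τ):
  U = ∅, X ∖ U = {charlie, delta, echo} — both open, so U is clopen.
  U = {charlie}, X ∖ U = {delta, echo} — both open, so U is clopen.
  U = {delta, echo}, X ∖ U = {charlie} — both open, so U is clopen.
  U = {charlie, delta, echo}, X ∖ U = ∅ — both open, so U is clopen.
Nontrivial clopen(s) exist: e.g. {delta, echo}. So (X, τ) is disconnected.
Compute connected components by grouping points that agree on all clopens:
  component: {charlie}
  component: {delta, echo}


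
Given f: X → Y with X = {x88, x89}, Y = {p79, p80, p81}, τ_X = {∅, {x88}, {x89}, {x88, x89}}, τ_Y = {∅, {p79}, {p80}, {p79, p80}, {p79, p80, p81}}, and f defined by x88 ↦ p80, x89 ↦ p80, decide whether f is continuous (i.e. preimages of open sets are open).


f IS continuous.

Compute f^{-1}(U) for each U ∈ τ_Y:
  U = ∅: f^{-1}(U) = ∅ ∈ τ_X ✓.
  U = {p79}: f^{-1}(U) = ∅ ∈ τ_X ✓.
  U = {p80}: f^{-1}(U) = {x88, x89} ∈ τ_X ✓.
  U = {p79, p80}: f^{-1}(U) = {x88, x89} ∈ τ_X ✓.
  U = {p79, p80, p81}: f^{-1}(U) = {x88, x89} ∈ τ_X ✓.
Every preimage lies in τ_X, so f IS continuous.


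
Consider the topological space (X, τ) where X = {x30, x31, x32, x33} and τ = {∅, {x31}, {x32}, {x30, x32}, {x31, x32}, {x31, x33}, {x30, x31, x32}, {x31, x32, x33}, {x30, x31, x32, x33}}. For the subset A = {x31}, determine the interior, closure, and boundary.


int(A) = {x31}, cl(A) = {x31, x33}, ∂A = {x33}.

Closed sets in (X, τ) are complements of opens:
  closed(X, τ) = {∅, {x30}, {x33}, {x30, x32}, {x30, x33}, {x31, x33}, {x30, x31, x33}, {x30, x32, x33}, {x30, x31, x32, x33}}.
int(A) = ⋃ {U ∈ τ : U ⊆ A}. Opens contained in A: ∅, {x31}.
Taking the union of these: int(A) = {x31}.
cl(A) = ⋂ {C closed : A ⊆ C}. Closed sets containing A: {x31, x33}, {x30, x31, x33}, {x30, x31, x32, x33}.
Intersecting these: cl(A) = {x31, x33}.
∂A = cl(A) ∖ int(A) = {x31, x33} ∖ {x31} = {x33}.


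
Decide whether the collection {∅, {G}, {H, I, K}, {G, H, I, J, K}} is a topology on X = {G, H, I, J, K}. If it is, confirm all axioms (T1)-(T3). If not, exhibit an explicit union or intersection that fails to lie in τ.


τ is NOT a topology on X.

Axiom (T1): ∅ ∈ τ? Yes; X ∈ τ? Yes.
Axiom (T2/T3): check pairwise unions and intersections of members of τ.
Counterexample for (T2): {G} ∪ {H, I, K} = {G, H, I, K} ∉ τ. Therefore τ is NOT a topology.


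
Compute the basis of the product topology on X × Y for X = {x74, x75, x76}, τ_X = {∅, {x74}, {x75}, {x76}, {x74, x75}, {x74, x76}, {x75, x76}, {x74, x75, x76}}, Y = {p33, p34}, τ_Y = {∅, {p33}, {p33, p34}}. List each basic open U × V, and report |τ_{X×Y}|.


Basis B = {∅ × ∅, {x74} × {p33}, {x75} × {p33}, {x76} × {p33}, {x74} × {p33, p34}, {x74, x75} × {p33}, {x74, x76} × {p33}, {x75} × {p33, p34}, {x75, x76} × {p33}, {x76} × {p33, p34}, {x74, x75, x76} × {p33}, {x74, x75} × {p33, p34}, {x74, x76} × {p33, p34}, {x75, x76} × {p33, p34}, {x74, x75, x76} × {p33, p34}}; |τ_{X×Y}| = 27.

Enumerate products U × V with U ∈ τ_X, V ∈ τ_Y (deduplicated):
  ∅ × ∅ = {} (∅)
  {x74} × {p33} = {(x74,p33)}
  {x75} × {p33} = {(x75,p33)}
  {x76} × {p33} = {(x76,p33)}
  {x74} × {p33, p34} = {(x74,p33), (x74,p34)}
  {x74, x75} × {p33} = {(x74,p33), (x75,p33)}
  {x74, x76} × {p33} = {(x74,p33), (x76,p33)}
  {x75} × {p33, p34} = {(x75,p33), (x75,p34)}
  {x75, x76} × {p33} = {(x75,p33), (x76,p33)}
  {x76} × {p33, p34} = {(x76,p33), (x76,p34)}
  {x74, x75, x76} × {p33} = {(x74,p33), (x75,p33), (x76,p33)}
  {x74, x75} × {p33, p34} = {(x74,p33), (x74,p34), (x75,p33), (x75,p34)}
  {x74, x76} × {p33, p34} = {(x74,p33), (x74,p34), (x76,p33), (x76,p34)}
  {x75, x76} × {p33, p34} = {(x75,p33), (x75,p34), (x76,p33), (x76,p34)}
  {x74, x75, x76} × {p33, p34} = {(x74,p33), (x74,p34), (x75,p33), (x75,p34), (x76,p33), (x76,p34)}
These 15 distinct sets form the basis B.
Close under arbitrary unions to get τ_{X×Y}; counting gives |τ_{X×Y}| = 27.


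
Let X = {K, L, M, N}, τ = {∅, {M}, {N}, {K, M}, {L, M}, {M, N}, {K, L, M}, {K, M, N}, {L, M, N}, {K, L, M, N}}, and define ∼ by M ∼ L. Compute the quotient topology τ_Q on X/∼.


X/∼ = {[K], [L=M], [N]}; |τ_Q| = 6.

Equivalence classes: [K], [L=M], [N].
Quotient map π: X → X/∼ sends K ↦ [K], L ↦ [L=M], M ↦ [L=M], N ↦ [N].
For each subset V ⊆ X/∼, compute π^{-1}(V) ⊆ X and check whether π^{-1}(V) ∈ τ. V is open in τ_Q iff π^{-1}(V) ∈ τ.
  V = {}: π^{-1}(V) = ∅ ∈ τ ✓.
  V = {[K]}: π^{-1}(V) = {K} ∉ τ ✗.
  V = {[L=M]}: π^{-1}(V) = {L, M} ∈ τ ✓.
  V = {[K], [L=M]}: π^{-1}(V) = {K, L, M} ∈ τ ✓.
  V = {[N]}: π^{-1}(V) = {N} ∈ τ ✓.
  V = {[K], [N]}: π^{-1}(V) = {K, N} ∉ τ ✗.
  V = {[L=M], [N]}: π^{-1}(V) = {L, M, N} ∈ τ ✓.
  V = {[K], [L=M], [N]}: π^{-1}(V) = {K, L, M, N} ∈ τ ✓.
Open sets in the quotient: τ_Q = {{}, {[L=M]}, {[K], [L=M]}, {[N]}, {[L=M], [N]}, {[K], [L=M], [N]}} (6 elements).


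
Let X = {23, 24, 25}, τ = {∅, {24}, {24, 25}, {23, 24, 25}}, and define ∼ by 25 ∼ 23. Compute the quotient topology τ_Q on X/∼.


X/∼ = {[23=25], [24]}; |τ_Q| = 3.

Equivalence classes: [23=25], [24].
Quotient map π: X → X/∼ sends 23 ↦ [23=25], 24 ↦ [24], 25 ↦ [23=25].
For each subset V ⊆ X/∼, compute π^{-1}(V) ⊆ X and check whether π^{-1}(V) ∈ τ. V is open in τ_Q iff π^{-1}(V) ∈ τ.
  V = {}: π^{-1}(V) = ∅ ∈ τ ✓.
  V = {[23=25]}: π^{-1}(V) = {23, 25} ∉ τ ✗.
  V = {[24]}: π^{-1}(V) = {24} ∈ τ ✓.
  V = {[23=25], [24]}: π^{-1}(V) = {23, 24, 25} ∈ τ ✓.
Open sets in the quotient: τ_Q = {{}, {[24]}, {[23=25], [24]}} (3 elements).


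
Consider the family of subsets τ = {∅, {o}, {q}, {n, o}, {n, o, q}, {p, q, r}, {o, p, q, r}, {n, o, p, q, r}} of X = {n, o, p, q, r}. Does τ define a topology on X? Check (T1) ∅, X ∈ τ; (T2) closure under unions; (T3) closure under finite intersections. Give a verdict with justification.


τ is NOT a topology on X.

Axiom (T1): ∅ ∈ τ? Yes; X ∈ τ? Yes.
Axiom (T2/T3): check pairwise unions and intersections of members of τ.
Counterexample for (T2): {o} ∪ {q} = {o, q} ∉ τ. Therefore τ is NOT a topology.


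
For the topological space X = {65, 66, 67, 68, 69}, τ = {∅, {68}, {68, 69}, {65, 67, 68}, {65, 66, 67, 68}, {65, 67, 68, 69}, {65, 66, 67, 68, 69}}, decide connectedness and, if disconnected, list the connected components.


(X, τ) is connected.

Find clopen sets (U ∈ τ with X ∖ U ∈ τ):
  U = ∅, X ∖ U = {65, 66, 67, 68, 69} — both open, so U is clopen.
  U = {65, 66, 67, 68, 69}, X ∖ U = ∅ — both open, so U is clopen.
Only trivial clopens (∅ and X) exist, so (X, τ) is connected.
Compute connected components by grouping points that agree on all clopens:
  component: {65, 66, 67, 68, 69}


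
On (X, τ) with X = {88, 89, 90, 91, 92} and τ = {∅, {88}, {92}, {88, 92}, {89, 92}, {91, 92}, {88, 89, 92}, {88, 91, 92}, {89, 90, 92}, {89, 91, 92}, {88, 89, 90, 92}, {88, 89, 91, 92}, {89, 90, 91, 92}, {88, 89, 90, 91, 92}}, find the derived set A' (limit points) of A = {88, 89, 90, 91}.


A' = {90}

For each x ∈ X, list the open sets U ∈ τ with x ∈ U, then check whether U ∩ (A ∖ {x}) ≠ ∅ for every such U.
  x = 88: open {88} ∋ x has {88} ∩ (A ∖ {88}) = ∅, so x is NOT a limit point.
  x = 89: open {89, 92} ∋ x has {89, 92} ∩ (A ∖ {89}) = ∅, so x is NOT a limit point.
  x = 90: opens ∋ x are {89, 90, 92}, {88, 89, 90, 92}, {89, 90, 91, 92}, {88, 89, 90, 91, 92}; each meets A ∖ {90}, so x IS a limit point.
  x = 91: open {91, 92} ∋ x has {91, 92} ∩ (A ∖ {91}) = ∅, so x is NOT a limit point.
  x = 92: open {92} ∋ x has {92} ∩ (A ∖ {92}) = ∅, so x is NOT a limit point.
Collecting: A' = {90}.


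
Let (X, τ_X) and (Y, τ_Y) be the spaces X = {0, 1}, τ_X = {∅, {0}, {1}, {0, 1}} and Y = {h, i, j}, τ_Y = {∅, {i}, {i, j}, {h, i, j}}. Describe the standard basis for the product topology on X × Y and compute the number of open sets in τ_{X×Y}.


Basis B = {∅ × ∅, {0} × {i}, {1} × {i}, {0} × {i, j}, {0, 1} × {i}, {1} × {i, j}, {0} × {h, i, j}, {1} × {h, i, j}, {0, 1} × {i, j}, {0, 1} × {h, i, j}}; |τ_{X×Y}| = 16.

Enumerate products U × V with U ∈ τ_X, V ∈ τ_Y (deduplicated):
  ∅ × ∅ = {} (∅)
  {0} × {i} = {(0,i)}
  {1} × {i} = {(1,i)}
  {0} × {i, j} = {(0,i), (0,j)}
  {0, 1} × {i} = {(0,i), (1,i)}
  {1} × {i, j} = {(1,i), (1,j)}
  {0} × {h, i, j} = {(0,h), (0,i), (0,j)}
  {1} × {h, i, j} = {(1,h), (1,i), (1,j)}
  {0, 1} × {i, j} = {(0,i), (0,j), (1,i), (1,j)}
  {0, 1} × {h, i, j} = {(0,h), (0,i), (0,j), (1,h), (1,i), (1,j)}
These 10 distinct sets form the basis B.
Close under arbitrary unions to get τ_{X×Y}; counting gives |τ_{X×Y}| = 16.


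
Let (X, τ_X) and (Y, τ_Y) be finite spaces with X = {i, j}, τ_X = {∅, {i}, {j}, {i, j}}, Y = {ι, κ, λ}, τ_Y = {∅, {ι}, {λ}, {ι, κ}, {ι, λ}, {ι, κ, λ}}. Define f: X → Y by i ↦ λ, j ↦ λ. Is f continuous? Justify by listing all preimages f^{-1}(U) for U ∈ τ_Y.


f IS continuous.

Compute f^{-1}(U) for each U ∈ τ_Y:
  U = ∅: f^{-1}(U) = ∅ ∈ τ_X ✓.
  U = {ι}: f^{-1}(U) = ∅ ∈ τ_X ✓.
  U = {λ}: f^{-1}(U) = {i, j} ∈ τ_X ✓.
  U = {ι, κ}: f^{-1}(U) = ∅ ∈ τ_X ✓.
  U = {ι, λ}: f^{-1}(U) = {i, j} ∈ τ_X ✓.
  U = {ι, κ, λ}: f^{-1}(U) = {i, j} ∈ τ_X ✓.
Every preimage lies in τ_X, so f IS continuous.


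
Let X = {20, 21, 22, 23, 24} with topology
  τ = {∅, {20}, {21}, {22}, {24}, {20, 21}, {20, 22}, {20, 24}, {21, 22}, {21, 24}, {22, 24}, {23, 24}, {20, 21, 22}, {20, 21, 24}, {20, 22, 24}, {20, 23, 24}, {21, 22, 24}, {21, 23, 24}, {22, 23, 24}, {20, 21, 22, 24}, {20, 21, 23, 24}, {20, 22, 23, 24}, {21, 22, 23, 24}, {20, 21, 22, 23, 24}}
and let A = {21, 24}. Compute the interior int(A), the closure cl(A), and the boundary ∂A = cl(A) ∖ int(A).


int(A) = {21, 24}, cl(A) = {21, 23, 24}, ∂A = {23}.

Closed sets in (X, τ) are complements of opens:
  closed(X, τ) = {∅, {20}, {21}, {22}, {23}, {20, 21}, {20, 22}, {20, 23}, {21, 22}, {21, 23}, {22, 23}, {23, 24}, {20, 21, 22}, {20, 21, 23}, {20, 22, 23}, {20, 23, 24}, {21, 22, 23}, {21, 23, 24}, {22, 23, 24}, {20, 21, 22, 23}, {20, 21, 23, 24}, {20, 22, 23, 24}, {21, 22, 23, 24}, {20, 21, 22, 23, 24}}.
int(A) = ⋃ {U ∈ τ : U ⊆ A}. Opens contained in A: ∅, {21}, {24}, {21, 24}.
Taking the union of these: int(A) = {21, 24}.
cl(A) = ⋂ {C closed : A ⊆ C}. Closed sets containing A: {21, 23, 24}, {20, 21, 23, 24}, {21, 22, 23, 24}, {20, 21, 22, 23, 24}.
Intersecting these: cl(A) = {21, 23, 24}.
∂A = cl(A) ∖ int(A) = {21, 23, 24} ∖ {21, 24} = {23}.
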